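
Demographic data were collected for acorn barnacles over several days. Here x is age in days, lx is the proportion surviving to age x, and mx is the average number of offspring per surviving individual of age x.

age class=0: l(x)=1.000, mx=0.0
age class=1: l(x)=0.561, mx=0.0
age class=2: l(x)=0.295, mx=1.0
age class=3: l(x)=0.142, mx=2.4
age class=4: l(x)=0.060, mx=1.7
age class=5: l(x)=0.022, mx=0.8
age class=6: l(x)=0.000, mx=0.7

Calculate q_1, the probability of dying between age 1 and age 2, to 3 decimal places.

q_1 = (l_1 − l_2) / l_1 = (0.561 − 0.295) / 0.561
     = 0.266 / 0.561 = 0.474153… → 0.474

0.474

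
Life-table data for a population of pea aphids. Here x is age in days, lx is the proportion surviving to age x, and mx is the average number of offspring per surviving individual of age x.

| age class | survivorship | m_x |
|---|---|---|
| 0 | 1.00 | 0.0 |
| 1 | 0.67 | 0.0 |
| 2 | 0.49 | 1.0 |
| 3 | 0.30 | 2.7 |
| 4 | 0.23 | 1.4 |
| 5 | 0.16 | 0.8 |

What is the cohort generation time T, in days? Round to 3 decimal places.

lx·mx: 0, 0, 0.49, 0.81, 0.322, 0.128 → R0 = 1.75
x·lx·mx: 0, 0, 0.98, 2.43, 1.288, 0.64 → Σ = 5.338
T = 5.338 / 1.75 = 3.050286… → 3.050

3.050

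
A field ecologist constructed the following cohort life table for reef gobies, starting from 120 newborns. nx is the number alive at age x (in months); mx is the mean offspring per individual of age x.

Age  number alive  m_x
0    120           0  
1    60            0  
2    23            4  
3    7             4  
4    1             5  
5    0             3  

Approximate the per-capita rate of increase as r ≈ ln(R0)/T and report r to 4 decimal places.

lx = nx/n0 = nx/120: 1, 0.5, 0.19167…, 0.05833…, 0.00833…, 0
R0 = Σ lx·mx = 0 + 0 + 0.76667… + 0.23333… + 0.04167… + 0 = 1.041667…
Σ x·lx·mx = 2.4…; T = 2.4…/1.041667… = 2.304…
r ≈ ln(R0)/T = ln(1.041667…)/2.304… = 0.017718… → 0.0177

0.0177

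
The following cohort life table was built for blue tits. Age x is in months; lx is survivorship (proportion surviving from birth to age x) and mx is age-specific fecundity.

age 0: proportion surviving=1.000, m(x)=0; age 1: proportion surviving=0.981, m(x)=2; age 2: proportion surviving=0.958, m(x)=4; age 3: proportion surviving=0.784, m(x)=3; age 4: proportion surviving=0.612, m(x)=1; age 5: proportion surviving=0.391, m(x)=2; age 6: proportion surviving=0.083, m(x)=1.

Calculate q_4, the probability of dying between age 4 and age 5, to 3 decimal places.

0.361

q_4 = (l_4 − l_5) / l_4 = (0.612 − 0.391) / 0.612
     = 0.221 / 0.612 = 0.361111… → 0.361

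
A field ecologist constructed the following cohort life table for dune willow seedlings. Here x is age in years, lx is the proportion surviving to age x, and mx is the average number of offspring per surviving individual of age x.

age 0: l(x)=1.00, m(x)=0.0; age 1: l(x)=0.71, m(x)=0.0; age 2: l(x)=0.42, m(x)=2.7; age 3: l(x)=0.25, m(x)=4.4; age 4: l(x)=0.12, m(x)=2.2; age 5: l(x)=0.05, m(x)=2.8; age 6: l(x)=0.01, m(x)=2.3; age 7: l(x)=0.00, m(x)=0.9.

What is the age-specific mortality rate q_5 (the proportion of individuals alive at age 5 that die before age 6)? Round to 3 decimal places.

q_5 = (l_5 − l_6) / l_5 = (0.05 − 0.01) / 0.05
     = 0.04 / 0.05 = 0.8 → 0.800

0.800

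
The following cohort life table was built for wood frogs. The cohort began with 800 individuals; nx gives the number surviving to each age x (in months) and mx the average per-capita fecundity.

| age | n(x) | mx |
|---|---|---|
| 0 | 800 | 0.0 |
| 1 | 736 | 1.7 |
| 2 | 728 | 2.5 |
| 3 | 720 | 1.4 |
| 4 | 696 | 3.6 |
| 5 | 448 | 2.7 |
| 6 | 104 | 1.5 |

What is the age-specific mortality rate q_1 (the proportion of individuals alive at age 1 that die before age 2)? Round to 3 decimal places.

lx = nx/n0 = nx/800: 1, 0.92, 0.91, 0.9, 0.87, 0.56, 0.13
q_1 = (l_1 − l_2) / l_1 = (0.92 − 0.91) / 0.92
     = 0.01 / 0.92 = 0.01087… → 0.011

0.011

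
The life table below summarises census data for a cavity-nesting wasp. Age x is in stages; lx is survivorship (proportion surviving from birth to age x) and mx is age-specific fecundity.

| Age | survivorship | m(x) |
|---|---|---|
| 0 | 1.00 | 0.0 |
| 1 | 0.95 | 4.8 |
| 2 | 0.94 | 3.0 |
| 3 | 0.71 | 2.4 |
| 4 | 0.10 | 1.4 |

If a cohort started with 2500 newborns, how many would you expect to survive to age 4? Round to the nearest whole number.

250

Expected survivors = N0 · l_4 = 2500 × 0.10 = 250 → 250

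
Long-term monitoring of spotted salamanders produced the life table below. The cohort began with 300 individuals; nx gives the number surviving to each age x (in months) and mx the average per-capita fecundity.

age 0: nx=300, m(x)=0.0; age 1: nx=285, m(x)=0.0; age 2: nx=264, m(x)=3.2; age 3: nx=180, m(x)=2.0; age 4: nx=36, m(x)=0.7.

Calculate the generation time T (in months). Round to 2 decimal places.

lx = nx/n0 = nx/300: 1, 0.95, 0.88, 0.6, 0.12
lx·mx: 0, 0, 2.816, 1.2, 0.084 → R0 = 4.1
x·lx·mx: 0, 0, 5.632, 3.6, 0.336 → Σ = 9.568
T = 9.568 / 4.1 = 2.333659… → 2.33

2.33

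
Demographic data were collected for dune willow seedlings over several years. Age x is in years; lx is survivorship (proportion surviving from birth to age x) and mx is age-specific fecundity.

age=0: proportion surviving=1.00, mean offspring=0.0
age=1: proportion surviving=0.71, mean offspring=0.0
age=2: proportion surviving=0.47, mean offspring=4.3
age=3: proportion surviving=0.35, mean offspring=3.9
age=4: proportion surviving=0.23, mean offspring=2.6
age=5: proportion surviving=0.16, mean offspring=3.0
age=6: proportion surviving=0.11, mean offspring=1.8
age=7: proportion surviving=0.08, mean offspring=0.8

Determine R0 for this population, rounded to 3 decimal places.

4.726

lx·mx by age: 0, 0, 2.021, 1.365, 0.598, 0.48, 0.198, 0.064
R0 = Σ lx·mx = 4.726 → 4.726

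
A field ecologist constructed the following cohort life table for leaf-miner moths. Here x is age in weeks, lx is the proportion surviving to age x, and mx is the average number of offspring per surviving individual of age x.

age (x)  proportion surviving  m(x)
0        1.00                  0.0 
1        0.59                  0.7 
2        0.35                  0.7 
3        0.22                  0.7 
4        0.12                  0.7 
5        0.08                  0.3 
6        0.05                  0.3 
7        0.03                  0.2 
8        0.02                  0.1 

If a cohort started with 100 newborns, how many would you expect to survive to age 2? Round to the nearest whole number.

35

Expected survivors = N0 · l_2 = 100 × 0.35 = 35 → 35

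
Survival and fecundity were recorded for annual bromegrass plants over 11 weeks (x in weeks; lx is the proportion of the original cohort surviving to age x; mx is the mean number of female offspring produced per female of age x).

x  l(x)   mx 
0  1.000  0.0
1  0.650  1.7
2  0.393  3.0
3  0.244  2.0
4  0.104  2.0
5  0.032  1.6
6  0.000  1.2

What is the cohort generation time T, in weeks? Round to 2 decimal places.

lx·mx: 0, 1.105, 1.179, 0.488, 0.208, 0.0512, 0 → R0 = 3.0312
x·lx·mx: 0, 1.105, 2.358, 1.464, 0.832, 0.256, 0 → Σ = 6.015
T = 6.015 / 3.0312 = 1.984363… → 1.98

1.98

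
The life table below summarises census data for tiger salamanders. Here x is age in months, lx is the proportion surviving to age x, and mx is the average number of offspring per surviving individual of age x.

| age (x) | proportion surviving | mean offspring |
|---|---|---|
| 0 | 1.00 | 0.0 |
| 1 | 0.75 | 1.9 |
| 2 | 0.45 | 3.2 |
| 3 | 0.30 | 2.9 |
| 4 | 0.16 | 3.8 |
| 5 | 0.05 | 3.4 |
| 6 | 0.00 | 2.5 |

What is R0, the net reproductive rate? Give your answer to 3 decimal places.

lx·mx by age: 0, 1.425, 1.44, 0.87, 0.608, 0.17, 0
R0 = Σ lx·mx = 4.513 → 4.513

4.513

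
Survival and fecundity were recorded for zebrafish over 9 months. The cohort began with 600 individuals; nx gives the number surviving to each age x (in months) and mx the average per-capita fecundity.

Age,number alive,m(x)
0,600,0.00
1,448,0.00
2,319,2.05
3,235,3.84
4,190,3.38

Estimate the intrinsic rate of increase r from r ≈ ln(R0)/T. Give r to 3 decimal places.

lx = nx/n0 = nx/600: 1, 0.74667…, 0.53167…, 0.39167…, 0.31667…
R0 = Σ lx·mx = 0 + 0 + 1.08992… + 1.504… + 1.07033… = 3.66425…
Σ x·lx·mx = 10.973167…; T = 10.973167…/3.66425… = 2.99466…
r ≈ ln(R0)/T = ln(3.66425…)/2.99466… = 0.43365… → 0.434

0.434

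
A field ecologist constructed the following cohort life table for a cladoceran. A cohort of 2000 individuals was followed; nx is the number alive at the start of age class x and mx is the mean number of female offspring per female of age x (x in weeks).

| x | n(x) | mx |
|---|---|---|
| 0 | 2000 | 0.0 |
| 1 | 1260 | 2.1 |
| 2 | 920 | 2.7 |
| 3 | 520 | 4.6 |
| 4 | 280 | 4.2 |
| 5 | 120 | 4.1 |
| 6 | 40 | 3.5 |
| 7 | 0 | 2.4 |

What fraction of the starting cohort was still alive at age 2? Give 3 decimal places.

l_2 = n_2/n_0 = 920/2000 = 0.46 → 0.460

0.460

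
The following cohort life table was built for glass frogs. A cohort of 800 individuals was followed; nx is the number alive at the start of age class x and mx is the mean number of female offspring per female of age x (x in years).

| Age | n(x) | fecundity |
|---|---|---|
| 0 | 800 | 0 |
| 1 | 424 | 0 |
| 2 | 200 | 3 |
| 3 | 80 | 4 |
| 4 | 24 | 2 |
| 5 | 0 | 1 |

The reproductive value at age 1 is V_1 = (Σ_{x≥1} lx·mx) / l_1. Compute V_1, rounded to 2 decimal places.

lx = nx/n0 = nx/800: 1, 0.53, 0.25, 0.1, 0.03, 0
lx·mx for x ≥ 1: 0, 0.75, 0.4, 0.06, 0 → sum = 1.21
V_1 = 1.21 / l_1 = 1.21 / 0.53 = 2.283019… → 2.28

2.28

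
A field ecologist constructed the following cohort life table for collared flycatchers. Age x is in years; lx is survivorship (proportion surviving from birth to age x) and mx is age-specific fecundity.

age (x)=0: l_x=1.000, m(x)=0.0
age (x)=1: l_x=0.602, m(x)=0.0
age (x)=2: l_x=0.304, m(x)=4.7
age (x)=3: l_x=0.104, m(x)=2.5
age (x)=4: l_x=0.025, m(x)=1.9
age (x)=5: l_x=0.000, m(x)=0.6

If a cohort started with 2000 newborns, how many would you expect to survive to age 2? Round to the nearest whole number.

608

Expected survivors = N0 · l_2 = 2000 × 0.304 = 608 → 608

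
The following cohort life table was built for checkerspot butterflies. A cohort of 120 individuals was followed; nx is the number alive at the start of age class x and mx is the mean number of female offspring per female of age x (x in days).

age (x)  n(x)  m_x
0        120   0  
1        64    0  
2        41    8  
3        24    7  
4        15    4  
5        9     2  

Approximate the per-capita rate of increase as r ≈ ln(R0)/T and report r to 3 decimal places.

0.603

lx = nx/n0 = nx/120: 1, 0.53333…, 0.34167…, 0.2, 0.125, 0.075
R0 = Σ lx·mx = 0 + 0 + 2.73333… + 1.4 + 0.5 + 0.15 = 4.783333…
Σ x·lx·mx = 12.416667…; T = 12.416667…/4.783333… = 2.59582…
r ≈ ln(R0)/T = ln(4.783333…)/2.59582… = 0.60295… → 0.603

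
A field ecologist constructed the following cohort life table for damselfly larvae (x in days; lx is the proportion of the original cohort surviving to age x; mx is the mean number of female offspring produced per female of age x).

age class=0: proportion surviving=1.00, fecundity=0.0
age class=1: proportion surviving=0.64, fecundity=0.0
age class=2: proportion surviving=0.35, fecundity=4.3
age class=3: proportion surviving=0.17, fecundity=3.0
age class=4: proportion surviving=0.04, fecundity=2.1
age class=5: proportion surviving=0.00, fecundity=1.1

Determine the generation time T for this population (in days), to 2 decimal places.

2.32

lx·mx: 0, 0, 1.505, 0.51, 0.084, 0 → R0 = 2.099
x·lx·mx: 0, 0, 3.01, 1.53, 0.336, 0 → Σ = 4.876
T = 4.876 / 2.099 = 2.323011… → 2.32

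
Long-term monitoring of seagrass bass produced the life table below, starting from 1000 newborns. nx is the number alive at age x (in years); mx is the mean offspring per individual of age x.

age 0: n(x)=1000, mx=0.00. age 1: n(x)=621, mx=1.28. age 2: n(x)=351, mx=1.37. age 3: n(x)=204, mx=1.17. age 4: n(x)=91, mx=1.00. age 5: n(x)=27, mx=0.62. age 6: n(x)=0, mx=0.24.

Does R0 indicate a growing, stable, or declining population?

growing

lx = nx/n0 = nx/1000: 1, 0.621, 0.351, 0.204, 0.091, 0.027, 0
R0 = Σ lx·mx = 0 + 0.79488 + 0.48087 + 0.23868 + 0.091 + 0.01674 + 0 = 1.62217
R0 > 1, so the population is growing.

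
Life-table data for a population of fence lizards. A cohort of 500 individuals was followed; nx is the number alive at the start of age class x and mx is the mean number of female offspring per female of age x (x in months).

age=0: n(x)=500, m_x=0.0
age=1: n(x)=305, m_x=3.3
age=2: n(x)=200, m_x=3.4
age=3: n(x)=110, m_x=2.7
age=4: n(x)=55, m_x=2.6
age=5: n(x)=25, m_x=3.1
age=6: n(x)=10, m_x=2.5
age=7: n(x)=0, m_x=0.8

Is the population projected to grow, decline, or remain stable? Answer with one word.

growing

lx = nx/n0 = nx/500: 1, 0.61, 0.4, 0.22, 0.11, 0.05, 0.02, 0
R0 = Σ lx·mx = 0 + 2.013 + 1.36 + 0.594 + 0.286 + 0.155 + 0.05 + 0 = 4.458
R0 > 1, so the population is growing.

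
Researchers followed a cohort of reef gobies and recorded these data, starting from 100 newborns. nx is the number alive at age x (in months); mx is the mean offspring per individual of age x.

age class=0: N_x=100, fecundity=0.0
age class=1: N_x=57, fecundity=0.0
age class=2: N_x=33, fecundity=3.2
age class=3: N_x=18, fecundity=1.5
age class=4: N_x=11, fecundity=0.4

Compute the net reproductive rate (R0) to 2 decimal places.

lx = nx/n0 = nx/100: 1, 0.57, 0.33, 0.18, 0.11
lx·mx by age: 0, 0, 1.056, 0.27, 0.044
R0 = Σ lx·mx = 1.37 → 1.37

1.37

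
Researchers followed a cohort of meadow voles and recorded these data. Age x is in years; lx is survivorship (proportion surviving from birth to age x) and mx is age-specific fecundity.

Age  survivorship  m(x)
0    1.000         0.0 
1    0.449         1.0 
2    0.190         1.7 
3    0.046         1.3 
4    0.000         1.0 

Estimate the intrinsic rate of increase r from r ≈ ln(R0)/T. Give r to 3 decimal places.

R0 = Σ lx·mx = 0 + 0.449 + 0.323 + 0.0598 + 0 = 0.8318
Σ x·lx·mx = 1.2744; T = 1.2744/0.8318 = 1.5321…
r ≈ ln(R0)/T = ln(0.8318)/1.5321… = -0.1202… → -0.120

-0.120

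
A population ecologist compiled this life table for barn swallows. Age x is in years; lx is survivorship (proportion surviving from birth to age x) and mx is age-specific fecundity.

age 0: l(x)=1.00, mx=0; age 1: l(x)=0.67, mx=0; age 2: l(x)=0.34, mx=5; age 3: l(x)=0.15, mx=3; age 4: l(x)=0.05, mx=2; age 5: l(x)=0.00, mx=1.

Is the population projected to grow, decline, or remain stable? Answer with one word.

R0 = Σ lx·mx = 0 + 0 + 1.7 + 0.45 + 0.1 + 0 = 2.25
R0 > 1, so the population is growing.

growing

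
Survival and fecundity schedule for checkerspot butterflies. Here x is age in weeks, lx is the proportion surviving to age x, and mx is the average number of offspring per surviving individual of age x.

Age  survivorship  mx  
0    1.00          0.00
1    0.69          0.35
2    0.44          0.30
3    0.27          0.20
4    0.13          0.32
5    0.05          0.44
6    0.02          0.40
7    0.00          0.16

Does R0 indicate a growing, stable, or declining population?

declining

R0 = Σ lx·mx = 0 + 0.2415 + 0.132 + 0.054 + 0.0416 + 0.022 + 0.008 + 0 = 0.4991
R0 < 1, so the population is declining.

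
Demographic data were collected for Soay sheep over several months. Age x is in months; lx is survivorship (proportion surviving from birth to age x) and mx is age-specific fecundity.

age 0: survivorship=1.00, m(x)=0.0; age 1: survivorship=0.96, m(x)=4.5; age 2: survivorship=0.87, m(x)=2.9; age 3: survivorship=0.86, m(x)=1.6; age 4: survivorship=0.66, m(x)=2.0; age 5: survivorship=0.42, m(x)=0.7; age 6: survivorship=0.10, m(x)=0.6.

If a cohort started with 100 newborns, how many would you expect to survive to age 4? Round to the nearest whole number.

66

Expected survivors = N0 · l_4 = 100 × 0.66 = 66 → 66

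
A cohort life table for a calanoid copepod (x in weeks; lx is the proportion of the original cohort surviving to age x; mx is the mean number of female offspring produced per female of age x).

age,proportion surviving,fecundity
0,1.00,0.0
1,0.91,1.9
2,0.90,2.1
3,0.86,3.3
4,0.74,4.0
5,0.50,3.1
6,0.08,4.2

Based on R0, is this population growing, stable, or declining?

growing

R0 = Σ lx·mx = 0 + 1.729 + 1.89 + 2.838 + 2.96 + 1.55 + 0.336 = 11.303
R0 > 1, so the population is growing.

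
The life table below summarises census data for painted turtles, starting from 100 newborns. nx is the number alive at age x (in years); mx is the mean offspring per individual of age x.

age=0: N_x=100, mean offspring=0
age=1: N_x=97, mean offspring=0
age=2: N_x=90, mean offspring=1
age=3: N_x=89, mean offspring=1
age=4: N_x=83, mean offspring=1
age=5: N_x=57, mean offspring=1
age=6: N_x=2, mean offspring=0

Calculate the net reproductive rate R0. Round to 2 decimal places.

3.19

lx = nx/n0 = nx/100: 1, 0.97, 0.9, 0.89, 0.83, 0.57, 0.02
lx·mx by age: 0, 0, 0.9, 0.89, 0.83, 0.57, 0
R0 = Σ lx·mx = 3.19 → 3.19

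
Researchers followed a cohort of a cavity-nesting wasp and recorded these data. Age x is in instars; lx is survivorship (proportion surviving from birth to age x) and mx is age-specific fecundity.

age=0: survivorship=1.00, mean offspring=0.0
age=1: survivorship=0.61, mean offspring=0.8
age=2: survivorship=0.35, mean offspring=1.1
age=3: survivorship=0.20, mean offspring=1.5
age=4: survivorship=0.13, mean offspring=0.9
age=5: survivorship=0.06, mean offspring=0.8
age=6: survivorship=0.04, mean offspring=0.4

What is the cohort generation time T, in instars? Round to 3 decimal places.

2.188

lx·mx: 0, 0.488, 0.385, 0.3, 0.117, 0.048, 0.016 → R0 = 1.354
x·lx·mx: 0, 0.488, 0.77, 0.9, 0.468, 0.24, 0.096 → Σ = 2.962
T = 2.962 / 1.354 = 2.187592… → 2.188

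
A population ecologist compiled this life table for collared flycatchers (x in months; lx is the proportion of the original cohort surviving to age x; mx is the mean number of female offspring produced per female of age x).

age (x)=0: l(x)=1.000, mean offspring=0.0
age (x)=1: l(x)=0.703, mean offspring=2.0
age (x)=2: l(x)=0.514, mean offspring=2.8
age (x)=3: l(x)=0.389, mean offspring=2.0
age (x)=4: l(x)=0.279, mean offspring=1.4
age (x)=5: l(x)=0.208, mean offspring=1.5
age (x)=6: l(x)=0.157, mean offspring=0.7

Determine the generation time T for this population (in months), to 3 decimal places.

lx·mx: 0, 1.406, 1.4392, 0.778, 0.3906, 0.312, 0.1099 → R0 = 4.4357
x·lx·mx: 0, 1.406, 2.8784, 2.334, 1.5624, 1.56, 0.6594 → Σ = 10.4002
T = 10.4002 / 4.4357 = 2.344658… → 2.345

2.345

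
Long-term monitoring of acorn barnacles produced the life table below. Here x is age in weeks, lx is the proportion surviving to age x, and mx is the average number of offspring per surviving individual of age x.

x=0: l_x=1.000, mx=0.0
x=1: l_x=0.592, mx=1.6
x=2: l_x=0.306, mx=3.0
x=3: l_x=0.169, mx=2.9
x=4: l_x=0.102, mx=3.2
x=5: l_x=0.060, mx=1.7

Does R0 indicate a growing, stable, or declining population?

growing

R0 = Σ lx·mx = 0 + 0.9472 + 0.918 + 0.4901 + 0.3264 + 0.102 = 2.7837
R0 > 1, so the population is growing.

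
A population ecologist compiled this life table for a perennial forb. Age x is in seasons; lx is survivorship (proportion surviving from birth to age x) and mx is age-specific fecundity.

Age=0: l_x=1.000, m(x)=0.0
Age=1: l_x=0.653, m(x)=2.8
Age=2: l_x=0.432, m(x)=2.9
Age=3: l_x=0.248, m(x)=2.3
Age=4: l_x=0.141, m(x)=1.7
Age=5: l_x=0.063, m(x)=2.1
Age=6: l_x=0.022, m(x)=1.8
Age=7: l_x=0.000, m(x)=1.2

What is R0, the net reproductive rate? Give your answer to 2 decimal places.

4.06

lx·mx by age: 0, 1.8284, 1.2528, 0.5704, 0.2397, 0.1323, 0.0396, 0
R0 = Σ lx·mx = 4.0632 → 4.06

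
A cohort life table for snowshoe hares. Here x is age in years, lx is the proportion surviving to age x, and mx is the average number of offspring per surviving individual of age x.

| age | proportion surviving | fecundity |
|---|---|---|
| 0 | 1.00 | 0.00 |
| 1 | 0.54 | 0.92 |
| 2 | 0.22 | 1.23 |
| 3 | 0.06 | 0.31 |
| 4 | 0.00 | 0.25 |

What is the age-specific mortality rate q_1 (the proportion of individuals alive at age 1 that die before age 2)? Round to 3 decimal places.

q_1 = (l_1 − l_2) / l_1 = (0.54 − 0.22) / 0.54
     = 0.32 / 0.54 = 0.592593… → 0.593

0.593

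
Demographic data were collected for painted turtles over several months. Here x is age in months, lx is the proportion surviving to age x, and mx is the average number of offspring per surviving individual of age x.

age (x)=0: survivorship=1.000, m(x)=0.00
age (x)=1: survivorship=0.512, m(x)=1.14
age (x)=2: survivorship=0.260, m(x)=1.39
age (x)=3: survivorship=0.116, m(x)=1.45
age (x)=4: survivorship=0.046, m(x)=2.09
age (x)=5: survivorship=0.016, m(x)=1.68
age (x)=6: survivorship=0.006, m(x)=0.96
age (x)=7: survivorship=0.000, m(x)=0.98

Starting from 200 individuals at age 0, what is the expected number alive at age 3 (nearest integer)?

Expected survivors = N0 · l_3 = 200 × 0.116 = 23.2 → 23

23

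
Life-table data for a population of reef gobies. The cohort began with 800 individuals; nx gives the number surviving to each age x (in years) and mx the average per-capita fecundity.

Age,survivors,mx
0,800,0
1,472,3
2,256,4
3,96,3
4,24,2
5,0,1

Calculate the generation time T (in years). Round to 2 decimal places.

lx = nx/n0 = nx/800: 1, 0.59, 0.32, 0.12, 0.03, 0
lx·mx: 0, 1.77, 1.28, 0.36, 0.06, 0 → R0 = 3.47
x·lx·mx: 0, 1.77, 2.56, 1.08, 0.24, 0 → Σ = 5.65
T = 5.65 / 3.47 = 1.628242… → 1.63

1.63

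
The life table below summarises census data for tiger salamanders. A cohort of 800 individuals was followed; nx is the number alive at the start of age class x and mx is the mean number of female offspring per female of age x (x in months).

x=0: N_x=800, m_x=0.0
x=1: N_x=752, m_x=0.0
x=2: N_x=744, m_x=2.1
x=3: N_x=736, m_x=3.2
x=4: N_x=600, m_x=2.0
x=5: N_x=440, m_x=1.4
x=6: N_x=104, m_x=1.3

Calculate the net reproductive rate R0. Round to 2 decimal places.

7.34

lx = nx/n0 = nx/800: 1, 0.94, 0.93, 0.92, 0.75, 0.55, 0.13
lx·mx by age: 0, 0, 1.953, 2.944, 1.5, 0.77, 0.169
R0 = Σ lx·mx = 7.336 → 7.34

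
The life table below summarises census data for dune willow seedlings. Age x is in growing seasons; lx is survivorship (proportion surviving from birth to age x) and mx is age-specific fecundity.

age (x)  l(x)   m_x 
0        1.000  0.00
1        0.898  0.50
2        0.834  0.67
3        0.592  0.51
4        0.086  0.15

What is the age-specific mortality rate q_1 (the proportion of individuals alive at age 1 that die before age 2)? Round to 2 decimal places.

q_1 = (l_1 − l_2) / l_1 = (0.898 − 0.834) / 0.898
     = 0.064 / 0.898 = 0.071269… → 0.07

0.07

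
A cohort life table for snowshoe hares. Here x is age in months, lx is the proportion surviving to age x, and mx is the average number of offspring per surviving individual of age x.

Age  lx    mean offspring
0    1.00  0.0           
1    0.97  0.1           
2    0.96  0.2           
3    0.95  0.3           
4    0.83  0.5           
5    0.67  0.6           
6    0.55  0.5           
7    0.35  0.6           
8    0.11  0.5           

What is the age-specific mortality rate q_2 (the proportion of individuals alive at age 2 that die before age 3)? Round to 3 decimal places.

0.010

q_2 = (l_2 − l_3) / l_2 = (0.96 − 0.95) / 0.96
     = 0.01 / 0.96 = 0.010417… → 0.010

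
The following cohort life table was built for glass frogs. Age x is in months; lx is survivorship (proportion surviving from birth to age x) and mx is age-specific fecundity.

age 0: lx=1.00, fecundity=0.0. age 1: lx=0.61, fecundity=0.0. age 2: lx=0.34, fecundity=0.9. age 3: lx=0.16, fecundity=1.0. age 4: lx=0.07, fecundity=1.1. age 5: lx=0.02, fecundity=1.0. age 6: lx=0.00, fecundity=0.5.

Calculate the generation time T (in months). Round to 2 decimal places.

lx·mx: 0, 0, 0.306, 0.16, 0.077, 0.02, 0 → R0 = 0.563
x·lx·mx: 0, 0, 0.612, 0.48, 0.308, 0.1, 0 → Σ = 1.5
T = 1.5 / 0.563 = 2.664298… → 2.66

2.66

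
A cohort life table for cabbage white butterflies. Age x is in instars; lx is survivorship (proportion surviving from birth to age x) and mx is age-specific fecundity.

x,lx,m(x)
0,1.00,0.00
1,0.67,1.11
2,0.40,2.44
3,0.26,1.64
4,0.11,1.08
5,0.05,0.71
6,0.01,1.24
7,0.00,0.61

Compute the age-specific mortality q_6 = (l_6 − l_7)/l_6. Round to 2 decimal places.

q_6 = (l_6 − l_7) / l_6 = (0.01 − 0) / 0.01
     = 0.01 / 0.01 = 1 → 1.00

1.00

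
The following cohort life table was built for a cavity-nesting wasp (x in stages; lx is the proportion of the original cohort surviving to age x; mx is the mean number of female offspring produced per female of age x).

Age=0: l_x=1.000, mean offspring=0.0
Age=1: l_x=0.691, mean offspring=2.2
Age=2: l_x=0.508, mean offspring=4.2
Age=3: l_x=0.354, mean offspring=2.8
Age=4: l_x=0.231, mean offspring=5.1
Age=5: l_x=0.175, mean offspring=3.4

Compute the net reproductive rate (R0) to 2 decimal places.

lx·mx by age: 0, 1.5202, 2.1336, 0.9912, 1.1781, 0.595
R0 = Σ lx·mx = 6.4181 → 6.42

6.42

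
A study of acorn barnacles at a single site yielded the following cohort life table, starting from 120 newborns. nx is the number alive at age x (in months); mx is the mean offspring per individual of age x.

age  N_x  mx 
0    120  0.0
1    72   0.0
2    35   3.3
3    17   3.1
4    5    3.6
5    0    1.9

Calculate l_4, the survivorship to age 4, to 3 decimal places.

0.042

l_4 = n_4/n_0 = 5/120 = 0.041667… → 0.042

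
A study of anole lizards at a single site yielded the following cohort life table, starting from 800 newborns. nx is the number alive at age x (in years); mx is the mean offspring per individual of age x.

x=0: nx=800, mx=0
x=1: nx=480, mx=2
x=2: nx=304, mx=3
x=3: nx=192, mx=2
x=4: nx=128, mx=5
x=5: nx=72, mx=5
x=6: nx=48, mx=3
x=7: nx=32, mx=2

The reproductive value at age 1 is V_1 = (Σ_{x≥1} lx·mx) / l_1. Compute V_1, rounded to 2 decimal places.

7.22

lx = nx/n0 = nx/800: 1, 0.6, 0.38, 0.24, 0.16, 0.09, 0.06, 0.04
lx·mx for x ≥ 1: 1.2, 1.14, 0.48, 0.8, 0.45, 0.18, 0.08 → sum = 4.33
V_1 = 4.33 / l_1 = 4.33 / 0.6 = 7.216667… → 7.22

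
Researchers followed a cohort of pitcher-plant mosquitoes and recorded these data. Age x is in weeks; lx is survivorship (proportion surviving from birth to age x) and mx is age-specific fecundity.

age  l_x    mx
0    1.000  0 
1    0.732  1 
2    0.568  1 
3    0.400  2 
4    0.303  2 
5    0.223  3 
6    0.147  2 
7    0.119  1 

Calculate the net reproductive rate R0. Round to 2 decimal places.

3.79

lx·mx by age: 0, 0.732, 0.568, 0.8, 0.606, 0.669, 0.294, 0.119
R0 = Σ lx·mx = 3.788 → 3.79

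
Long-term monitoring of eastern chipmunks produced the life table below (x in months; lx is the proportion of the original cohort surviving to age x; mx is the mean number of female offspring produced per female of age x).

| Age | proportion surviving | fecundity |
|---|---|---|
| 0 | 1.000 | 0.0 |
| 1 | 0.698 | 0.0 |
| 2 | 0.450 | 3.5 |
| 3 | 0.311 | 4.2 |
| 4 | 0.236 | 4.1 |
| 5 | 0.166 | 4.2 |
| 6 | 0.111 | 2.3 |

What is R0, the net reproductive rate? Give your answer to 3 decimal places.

lx·mx by age: 0, 0, 1.575, 1.3062, 0.9676, 0.6972, 0.2553
R0 = Σ lx·mx = 4.8013 → 4.801

4.801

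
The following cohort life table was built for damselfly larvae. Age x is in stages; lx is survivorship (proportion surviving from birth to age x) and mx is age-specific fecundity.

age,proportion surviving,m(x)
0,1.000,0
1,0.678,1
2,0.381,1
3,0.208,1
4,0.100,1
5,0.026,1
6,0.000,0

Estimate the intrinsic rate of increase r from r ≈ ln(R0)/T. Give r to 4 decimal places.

R0 = Σ lx·mx = 0 + 0.678 + 0.381 + 0.208 + 0.1 + 0.026 + 0 = 1.393
Σ x·lx·mx = 2.594; T = 2.594/1.393 = 1.86217…
r ≈ ln(R0)/T = ln(1.393)/1.86217… = 0.177997… → 0.1780

0.1780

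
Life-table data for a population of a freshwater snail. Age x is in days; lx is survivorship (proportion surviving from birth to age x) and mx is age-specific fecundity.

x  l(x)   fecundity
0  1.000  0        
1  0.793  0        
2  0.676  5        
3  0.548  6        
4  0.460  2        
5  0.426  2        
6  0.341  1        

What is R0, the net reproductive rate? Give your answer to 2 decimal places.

8.78

lx·mx by age: 0, 0, 3.38, 3.288, 0.92, 0.852, 0.341
R0 = Σ lx·mx = 8.781 → 8.78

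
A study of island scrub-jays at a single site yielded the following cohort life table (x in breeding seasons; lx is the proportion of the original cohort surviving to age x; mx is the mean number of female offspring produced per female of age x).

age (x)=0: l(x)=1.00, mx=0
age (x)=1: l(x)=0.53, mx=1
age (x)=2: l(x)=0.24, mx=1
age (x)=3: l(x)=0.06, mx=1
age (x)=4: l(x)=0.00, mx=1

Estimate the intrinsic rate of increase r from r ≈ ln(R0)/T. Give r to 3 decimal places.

-0.130

R0 = Σ lx·mx = 0 + 0.53 + 0.24 + 0.06 + 0 = 0.83
Σ x·lx·mx = 1.19; T = 1.19/0.83 = 1.43373…
r ≈ ln(R0)/T = ln(0.83)/1.43373… = -0.12996… → -0.130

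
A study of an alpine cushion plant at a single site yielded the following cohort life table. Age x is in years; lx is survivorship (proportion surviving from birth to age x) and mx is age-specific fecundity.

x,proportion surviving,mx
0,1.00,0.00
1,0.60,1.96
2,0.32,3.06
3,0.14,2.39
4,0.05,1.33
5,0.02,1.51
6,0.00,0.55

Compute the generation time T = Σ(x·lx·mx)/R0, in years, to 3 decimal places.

1.761

lx·mx: 0, 1.176, 0.9792, 0.3346, 0.0665, 0.0302, 0 → R0 = 2.5865
x·lx·mx: 0, 1.176, 1.9584, 1.0038, 0.266, 0.151, 0 → Σ = 4.5552
T = 4.5552 / 2.5865 = 1.761144… → 1.761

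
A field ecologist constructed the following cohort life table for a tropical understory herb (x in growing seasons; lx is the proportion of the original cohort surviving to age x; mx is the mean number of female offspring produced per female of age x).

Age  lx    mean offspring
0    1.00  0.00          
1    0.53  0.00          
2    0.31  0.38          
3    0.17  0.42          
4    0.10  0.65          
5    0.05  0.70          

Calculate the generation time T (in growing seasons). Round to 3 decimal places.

3.059

lx·mx: 0, 0, 0.1178, 0.0714, 0.065, 0.035 → R0 = 0.2892
x·lx·mx: 0, 0, 0.2356, 0.2142, 0.26, 0.175 → Σ = 0.8848
T = 0.8848 / 0.2892 = 3.059474… → 3.059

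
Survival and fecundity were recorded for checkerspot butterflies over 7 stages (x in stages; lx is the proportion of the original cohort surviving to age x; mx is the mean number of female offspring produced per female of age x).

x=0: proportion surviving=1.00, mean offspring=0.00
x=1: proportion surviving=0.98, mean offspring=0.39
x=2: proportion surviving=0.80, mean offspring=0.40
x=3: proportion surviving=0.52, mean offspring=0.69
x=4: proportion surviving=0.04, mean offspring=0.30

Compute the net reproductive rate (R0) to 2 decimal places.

1.07

lx·mx by age: 0, 0.3822, 0.32, 0.3588, 0.012
R0 = Σ lx·mx = 1.073 → 1.07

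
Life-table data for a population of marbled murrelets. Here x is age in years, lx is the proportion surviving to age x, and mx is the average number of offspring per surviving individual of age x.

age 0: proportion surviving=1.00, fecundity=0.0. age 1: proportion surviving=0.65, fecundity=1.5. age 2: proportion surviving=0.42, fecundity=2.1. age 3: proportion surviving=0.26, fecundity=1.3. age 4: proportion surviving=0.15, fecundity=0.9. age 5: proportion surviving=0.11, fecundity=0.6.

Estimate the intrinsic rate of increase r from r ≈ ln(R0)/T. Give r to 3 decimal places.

R0 = Σ lx·mx = 0 + 0.975 + 0.882 + 0.338 + 0.135 + 0.066 = 2.396
Σ x·lx·mx = 4.623; T = 4.623/2.396 = 1.92947…
r ≈ ln(R0)/T = ln(2.396)/1.92947… = 0.45287… → 0.453

0.453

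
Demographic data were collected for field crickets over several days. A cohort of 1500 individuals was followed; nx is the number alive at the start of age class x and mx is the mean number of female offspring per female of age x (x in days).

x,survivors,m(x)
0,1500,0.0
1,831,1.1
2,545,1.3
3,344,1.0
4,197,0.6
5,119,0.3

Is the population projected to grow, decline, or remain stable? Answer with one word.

growing

lx = nx/n0 = nx/1500: 1, 0.554, 0.36333…, 0.22933…, 0.13133…, 0.07933…
R0 = Σ lx·mx = 0 + 0.6094 + 0.472333… + 0.229333… + 0.0788… + 0.0238… = 1.413667…
R0 > 1, so the population is growing.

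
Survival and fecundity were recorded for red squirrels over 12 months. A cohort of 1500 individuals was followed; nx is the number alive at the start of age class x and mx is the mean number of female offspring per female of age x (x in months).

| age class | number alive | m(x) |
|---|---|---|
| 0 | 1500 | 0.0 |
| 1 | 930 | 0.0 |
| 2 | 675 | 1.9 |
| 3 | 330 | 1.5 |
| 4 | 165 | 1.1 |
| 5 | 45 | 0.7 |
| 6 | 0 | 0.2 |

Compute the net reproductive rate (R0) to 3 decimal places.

lx = nx/n0 = nx/1500: 1, 0.62, 0.45, 0.22, 0.11, 0.03, 0
lx·mx by age: 0, 0, 0.855, 0.33, 0.121, 0.021, 0
R0 = Σ lx·mx = 1.327 → 1.327

1.327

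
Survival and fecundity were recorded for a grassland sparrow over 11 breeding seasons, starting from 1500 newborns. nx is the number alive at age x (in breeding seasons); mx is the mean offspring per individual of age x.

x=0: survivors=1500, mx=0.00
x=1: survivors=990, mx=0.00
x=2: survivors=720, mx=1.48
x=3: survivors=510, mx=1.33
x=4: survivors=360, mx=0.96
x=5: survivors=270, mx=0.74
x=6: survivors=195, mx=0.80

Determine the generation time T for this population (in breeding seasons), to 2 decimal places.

lx = nx/n0 = nx/1500: 1, 0.66, 0.48, 0.34, 0.24, 0.18, 0.13
lx·mx: 0, 0, 0.7104, 0.4522, 0.2304, 0.1332, 0.104 → R0 = 1.6302
x·lx·mx: 0, 0, 1.4208, 1.3566, 0.9216, 0.666, 0.624 → Σ = 4.989
T = 4.989 / 1.6302 = 3.060361… → 3.06

3.06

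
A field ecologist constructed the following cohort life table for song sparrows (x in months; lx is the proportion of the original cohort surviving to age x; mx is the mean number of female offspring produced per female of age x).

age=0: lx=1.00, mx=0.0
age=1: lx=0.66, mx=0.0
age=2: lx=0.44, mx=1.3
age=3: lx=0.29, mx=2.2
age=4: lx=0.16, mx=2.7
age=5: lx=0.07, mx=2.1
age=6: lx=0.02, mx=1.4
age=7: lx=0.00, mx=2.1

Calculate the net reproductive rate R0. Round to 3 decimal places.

1.817

lx·mx by age: 0, 0, 0.572, 0.638, 0.432, 0.147, 0.028, 0
R0 = Σ lx·mx = 1.817 → 1.817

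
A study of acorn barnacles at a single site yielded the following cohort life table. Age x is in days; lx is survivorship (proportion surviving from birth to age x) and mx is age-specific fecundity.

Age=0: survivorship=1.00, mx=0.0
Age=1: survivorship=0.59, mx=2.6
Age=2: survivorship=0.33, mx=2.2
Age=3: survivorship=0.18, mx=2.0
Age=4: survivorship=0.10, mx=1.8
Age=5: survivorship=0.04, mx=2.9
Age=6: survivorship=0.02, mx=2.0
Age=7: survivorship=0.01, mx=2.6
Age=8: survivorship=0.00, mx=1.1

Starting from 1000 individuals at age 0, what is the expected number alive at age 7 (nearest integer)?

Expected survivors = N0 · l_7 = 1000 × 0.01 = 10 → 10

10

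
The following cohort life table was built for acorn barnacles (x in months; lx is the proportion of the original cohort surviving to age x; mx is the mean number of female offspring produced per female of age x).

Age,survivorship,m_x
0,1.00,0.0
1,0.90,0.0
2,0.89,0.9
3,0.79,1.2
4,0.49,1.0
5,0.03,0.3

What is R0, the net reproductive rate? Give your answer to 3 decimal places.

lx·mx by age: 0, 0, 0.801, 0.948, 0.49, 0.009
R0 = Σ lx·mx = 2.248 → 2.248

2.248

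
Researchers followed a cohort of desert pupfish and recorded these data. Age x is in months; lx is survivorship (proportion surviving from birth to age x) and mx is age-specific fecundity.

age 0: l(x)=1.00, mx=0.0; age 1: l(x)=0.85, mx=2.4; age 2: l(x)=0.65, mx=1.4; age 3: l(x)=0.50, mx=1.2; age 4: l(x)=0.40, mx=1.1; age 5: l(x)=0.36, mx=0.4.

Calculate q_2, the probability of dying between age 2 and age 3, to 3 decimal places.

0.231

q_2 = (l_2 − l_3) / l_2 = (0.65 − 0.5) / 0.65
     = 0.15 / 0.65 = 0.230769… → 0.231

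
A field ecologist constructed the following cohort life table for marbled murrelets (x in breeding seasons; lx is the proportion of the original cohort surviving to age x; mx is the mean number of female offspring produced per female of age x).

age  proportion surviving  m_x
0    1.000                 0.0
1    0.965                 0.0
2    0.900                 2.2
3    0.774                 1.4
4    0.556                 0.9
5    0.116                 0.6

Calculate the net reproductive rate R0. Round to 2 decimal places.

lx·mx by age: 0, 0, 1.98, 1.0836, 0.5004, 0.0696
R0 = Σ lx·mx = 3.6336 → 3.63

3.63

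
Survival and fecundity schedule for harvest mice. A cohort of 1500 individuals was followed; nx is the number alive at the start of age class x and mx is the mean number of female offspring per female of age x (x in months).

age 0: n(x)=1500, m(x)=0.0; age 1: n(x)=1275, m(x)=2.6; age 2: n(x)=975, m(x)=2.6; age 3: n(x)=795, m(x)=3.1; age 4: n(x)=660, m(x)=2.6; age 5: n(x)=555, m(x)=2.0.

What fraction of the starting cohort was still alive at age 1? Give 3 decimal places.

0.850

l_1 = n_1/n_0 = 1275/1500 = 0.85 → 0.850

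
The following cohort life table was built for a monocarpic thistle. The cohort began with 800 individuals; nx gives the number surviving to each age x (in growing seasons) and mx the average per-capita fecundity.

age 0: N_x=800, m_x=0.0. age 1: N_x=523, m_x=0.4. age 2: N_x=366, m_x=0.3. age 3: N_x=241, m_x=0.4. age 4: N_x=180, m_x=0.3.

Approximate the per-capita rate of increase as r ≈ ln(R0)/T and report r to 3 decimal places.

lx = nx/n0 = nx/800: 1, 0.65375, 0.4575, 0.30125, 0.225
R0 = Σ lx·mx = 0 + 0.2615… + 0.13725 + 0.1205… + 0.0675 = 0.58675
Σ x·lx·mx = 1.1675; T = 1.1675/0.58675 = 1.98977…
r ≈ ln(R0)/T = ln(0.58675)/1.98977… = -0.26795… → -0.268

-0.268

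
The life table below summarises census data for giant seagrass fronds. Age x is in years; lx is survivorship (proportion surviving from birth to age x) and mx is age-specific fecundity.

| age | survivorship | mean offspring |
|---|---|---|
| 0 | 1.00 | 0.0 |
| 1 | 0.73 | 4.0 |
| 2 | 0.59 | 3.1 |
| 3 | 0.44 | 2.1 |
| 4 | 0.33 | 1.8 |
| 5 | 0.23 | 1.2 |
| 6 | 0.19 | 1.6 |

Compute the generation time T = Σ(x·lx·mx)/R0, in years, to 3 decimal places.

lx·mx: 0, 2.92, 1.829, 0.924, 0.594, 0.276, 0.304 → R0 = 6.847
x·lx·mx: 0, 2.92, 3.658, 2.772, 2.376, 1.38, 1.824 → Σ = 14.93
T = 14.93 / 6.847 = 2.180517… → 2.181

2.181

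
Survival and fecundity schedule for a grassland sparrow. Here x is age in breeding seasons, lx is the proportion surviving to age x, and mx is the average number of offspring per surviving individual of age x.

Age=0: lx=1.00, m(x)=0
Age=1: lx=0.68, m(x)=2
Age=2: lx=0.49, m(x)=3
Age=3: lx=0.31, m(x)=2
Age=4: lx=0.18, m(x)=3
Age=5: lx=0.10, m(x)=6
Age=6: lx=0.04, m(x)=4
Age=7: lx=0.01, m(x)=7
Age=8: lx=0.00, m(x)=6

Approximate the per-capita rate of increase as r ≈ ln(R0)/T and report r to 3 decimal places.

R0 = Σ lx·mx = 0 + 1.36 + 1.47 + 0.62 + 0.54 + 0.6 + 0.16 + 0.07 + 0 = 4.82
Σ x·lx·mx = 12.77; T = 12.77/4.82 = 2.64938…
r ≈ ln(R0)/T = ln(4.82)/2.64938… = 0.59364… → 0.594

0.594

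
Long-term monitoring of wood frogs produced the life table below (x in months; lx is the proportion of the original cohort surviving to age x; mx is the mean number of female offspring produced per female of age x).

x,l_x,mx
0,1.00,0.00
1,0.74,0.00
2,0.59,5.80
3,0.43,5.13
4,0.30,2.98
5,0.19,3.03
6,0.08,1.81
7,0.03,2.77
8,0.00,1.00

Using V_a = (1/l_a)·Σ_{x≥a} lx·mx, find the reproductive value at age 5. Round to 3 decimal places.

lx·mx for x ≥ 5: 0.5757, 0.1448, 0.0831, 0 → sum = 0.8036
V_5 = 0.8036 / l_5 = 0.8036 / 0.19 = 4.229474… → 4.229

4.229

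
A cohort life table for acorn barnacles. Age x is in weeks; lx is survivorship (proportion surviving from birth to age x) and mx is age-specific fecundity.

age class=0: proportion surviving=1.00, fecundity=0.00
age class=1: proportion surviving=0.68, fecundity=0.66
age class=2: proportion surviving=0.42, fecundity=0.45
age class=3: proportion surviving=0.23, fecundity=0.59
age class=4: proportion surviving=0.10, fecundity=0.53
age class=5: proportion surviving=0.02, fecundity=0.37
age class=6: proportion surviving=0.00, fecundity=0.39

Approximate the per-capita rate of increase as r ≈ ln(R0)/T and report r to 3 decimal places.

R0 = Σ lx·mx = 0 + 0.4488 + 0.189 + 0.1357 + 0.053 + 0.0074 + 0 = 0.8339
Σ x·lx·mx = 1.4829; T = 1.4829/0.8339 = 1.77827…
r ≈ ln(R0)/T = ln(0.8339)/1.77827… = -0.10215… → -0.102

-0.102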